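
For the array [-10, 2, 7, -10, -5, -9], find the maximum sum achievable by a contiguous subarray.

Using Kadane's algorithm on [-10, 2, 7, -10, -5, -9]:

Scanning through the array:
Position 1 (value 2): max_ending_here = 2, max_so_far = 2
Position 2 (value 7): max_ending_here = 9, max_so_far = 9
Position 3 (value -10): max_ending_here = -1, max_so_far = 9
Position 4 (value -5): max_ending_here = -5, max_so_far = 9
Position 5 (value -9): max_ending_here = -9, max_so_far = 9

Maximum subarray: [2, 7]
Maximum sum: 9

The maximum subarray is [2, 7] with sum 9. This subarray runs from index 1 to index 2.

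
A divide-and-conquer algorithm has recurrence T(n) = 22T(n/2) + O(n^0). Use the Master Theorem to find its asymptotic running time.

Master Theorem for T(n) = 22T(n/2) + O(n^0):

a = 22, b = 2, c = 0
log_b(a) = log_2(22) = 4.4594

Case 1: c = 0 < log_2(22) = 4.4594
T(n) = O(n^(log_2 22))

For T(n) = 22T(n/2) + O(n^0): log_2(22) = 4.4594. This is Case 1 of the Master Theorem (c < log_b(a), work dominated by leaves), giving O(n^(log_2 22)).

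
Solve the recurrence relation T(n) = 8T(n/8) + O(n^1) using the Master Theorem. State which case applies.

Master Theorem for T(n) = 8T(n/8) + O(n^1):

a = 8, b = 8, c = 1
log_b(a) = log_8(8) = 1.0000

Case 2: c = 1 = log_8(8) = 1.0000
T(n) = O(n^1 log n) = O(n log n)

For T(n) = 8T(n/8) + O(n^1): log_8(8) = 1.0000. This is Case 2 of the Master Theorem (c = log_b(a), equal work at all levels), giving O(n log n).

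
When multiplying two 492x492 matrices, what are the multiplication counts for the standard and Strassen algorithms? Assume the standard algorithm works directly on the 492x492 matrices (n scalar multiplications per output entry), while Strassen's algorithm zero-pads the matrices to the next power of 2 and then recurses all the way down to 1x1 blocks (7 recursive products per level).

Matrix multiplication for 492x492 matrices:

Strassen's algorithm requires power-of-2 dimensions. Pad 492x492 to 512x512 (next power of 2).

Standard algorithm: 492^3 = 119095488 multiplications
Strassen's algorithm: 7^(log2(512)) = 7^9 = 40353607 multiplications
Savings: 119095488 - 40353607 = 78741881 multiplications

Standard: 119095488 multiplications (492^3). Strassen: 40353607 multiplications (7^9, after padding to 512x512). Strassen reduces 8 recursive multiplications to 7 at each level.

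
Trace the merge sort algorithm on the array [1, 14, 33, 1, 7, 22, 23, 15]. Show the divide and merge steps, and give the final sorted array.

Merge sort trace:

Split: [1, 14, 33, 1, 7, 22, 23, 15] -> [1, 14, 33, 1] and [7, 22, 23, 15]
  Split: [1, 14, 33, 1] -> [1, 14] and [33, 1]
    Split: [1, 14] -> [1] and [14]
    Merge: [1] + [14] -> [1, 14]
    Split: [33, 1] -> [33] and [1]
    Merge: [33] + [1] -> [1, 33]
  Merge: [1, 14] + [1, 33] -> [1, 1, 14, 33]
  Split: [7, 22, 23, 15] -> [7, 22] and [23, 15]
    Split: [7, 22] -> [7] and [22]
    Merge: [7] + [22] -> [7, 22]
    Split: [23, 15] -> [23] and [15]
    Merge: [23] + [15] -> [15, 23]
  Merge: [7, 22] + [15, 23] -> [7, 15, 22, 23]
Merge: [1, 1, 14, 33] + [7, 15, 22, 23] -> [1, 1, 7, 14, 15, 22, 23, 33]

Final sorted array: [1, 1, 7, 14, 15, 22, 23, 33]

The merge sort proceeds by recursively splitting the array and merging sorted halves.
After all merges, the sorted array is [1, 1, 7, 14, 15, 22, 23, 33].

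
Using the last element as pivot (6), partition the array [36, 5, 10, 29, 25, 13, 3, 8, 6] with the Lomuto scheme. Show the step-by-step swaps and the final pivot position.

Lomuto partition with pivot = 6:

Initial array: [36, 5, 10, 29, 25, 13, 3, 8, 6]

arr[0]=36 > 6: no swap
arr[1]=5 <= 6: swap with position 0, array becomes [5, 36, 10, 29, 25, 13, 3, 8, 6]
arr[2]=10 > 6: no swap
arr[3]=29 > 6: no swap
arr[4]=25 > 6: no swap
arr[5]=13 > 6: no swap
arr[6]=3 <= 6: swap with position 1, array becomes [5, 3, 10, 29, 25, 13, 36, 8, 6]
arr[7]=8 > 6: no swap

Place pivot at position 2: [5, 3, 6, 29, 25, 13, 36, 8, 10]
Pivot position: 2

After partitioning with pivot 6, the array becomes [5, 3, 6, 29, 25, 13, 36, 8, 10]. The pivot is placed at index 2. All elements to the left of the pivot are <= 6, and all elements to the right are > 6.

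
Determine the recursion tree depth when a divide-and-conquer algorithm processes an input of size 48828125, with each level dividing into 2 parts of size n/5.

For divide and conquer with division factor 5:

Problem sizes at each level:
Level 0: 48828125
Level 1: 9765625
Level 2: 1953125
Level 3: 390625
Level 4: 78125
Level 5: 15625
Level 6: 3125
Level 7: 625
Level 8: 125
Level 9: 25
Level 10: 5
Level 11: 1

The root is level 0 and the size-1 base case is level 11 (the tree spans levels 0 through 11, i.e. 12 levels counting the root), so the depth is the number of divisions: log_5(48828125) = 11

The recursion tree depth is log_5(48828125) = 11. At each level, the problem size is divided by 5, so it takes 11 divisions to reduce to a base case of size 1. The algorithm makes 2 recursive calls at each level.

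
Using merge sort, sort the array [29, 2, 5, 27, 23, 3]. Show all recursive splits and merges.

Merge sort trace:

Split: [29, 2, 5, 27, 23, 3] -> [29, 2, 5] and [27, 23, 3]
  Split: [29, 2, 5] -> [29] and [2, 5]
    Split: [2, 5] -> [2] and [5]
    Merge: [2] + [5] -> [2, 5]
  Merge: [29] + [2, 5] -> [2, 5, 29]
  Split: [27, 23, 3] -> [27] and [23, 3]
    Split: [23, 3] -> [23] and [3]
    Merge: [23] + [3] -> [3, 23]
  Merge: [27] + [3, 23] -> [3, 23, 27]
Merge: [2, 5, 29] + [3, 23, 27] -> [2, 3, 5, 23, 27, 29]

Final sorted array: [2, 3, 5, 23, 27, 29]

The merge sort proceeds by recursively splitting the array and merging sorted halves.
After all merges, the sorted array is [2, 3, 5, 23, 27, 29].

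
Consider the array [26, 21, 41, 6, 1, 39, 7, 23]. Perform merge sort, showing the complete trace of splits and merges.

Merge sort trace:

Split: [26, 21, 41, 6, 1, 39, 7, 23] -> [26, 21, 41, 6] and [1, 39, 7, 23]
  Split: [26, 21, 41, 6] -> [26, 21] and [41, 6]
    Split: [26, 21] -> [26] and [21]
    Merge: [26] + [21] -> [21, 26]
    Split: [41, 6] -> [41] and [6]
    Merge: [41] + [6] -> [6, 41]
  Merge: [21, 26] + [6, 41] -> [6, 21, 26, 41]
  Split: [1, 39, 7, 23] -> [1, 39] and [7, 23]
    Split: [1, 39] -> [1] and [39]
    Merge: [1] + [39] -> [1, 39]
    Split: [7, 23] -> [7] and [23]
    Merge: [7] + [23] -> [7, 23]
  Merge: [1, 39] + [7, 23] -> [1, 7, 23, 39]
Merge: [6, 21, 26, 41] + [1, 7, 23, 39] -> [1, 6, 7, 21, 23, 26, 39, 41]

Final sorted array: [1, 6, 7, 21, 23, 26, 39, 41]

The merge sort proceeds by recursively splitting the array and merging sorted halves.
After all merges, the sorted array is [1, 6, 7, 21, 23, 26, 39, 41].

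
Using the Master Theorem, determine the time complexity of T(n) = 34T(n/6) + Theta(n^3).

Master Theorem for T(n) = 34T(n/6) + O(n^3):

a = 34, b = 6, c = 3
log_b(a) = log_6(34) = 1.9681

Case 3: c = 3 > log_6(34) = 1.9681
T(n) = O(n^3) = O(n^3)

For T(n) = 34T(n/6) + O(n^3): log_6(34) = 1.9681. This is Case 3 of the Master Theorem (c > log_b(a), work dominated by root), giving O(n^3).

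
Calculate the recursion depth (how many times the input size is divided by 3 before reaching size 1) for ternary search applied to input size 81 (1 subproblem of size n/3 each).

For divide and conquer with division factor 3:

Problem sizes at each level:
Level 0: 81
Level 1: 27
Level 2: 9
Level 3: 3
Level 4: 1

The root is level 0 and the size-1 base case is level 4 (the tree spans levels 0 through 4, i.e. 5 levels counting the root), so the depth is the number of divisions: log_3(81) = 4

The recursion tree depth is log_3(81) = 4. At each level, the problem size is divided by 3, so it takes 4 divisions to reduce to a base case of size 1. The algorithm makes 1 recursive call at each level.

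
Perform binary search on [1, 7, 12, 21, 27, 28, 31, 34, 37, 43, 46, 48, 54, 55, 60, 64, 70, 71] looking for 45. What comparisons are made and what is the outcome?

Binary search for 45 in [1, 7, 12, 21, 27, 28, 31, 34, 37, 43, 46, 48, 54, 55, 60, 64, 70, 71]:

lo=0, hi=17, mid=8, arr[mid]=37 -> 37 < 45, search right half
lo=9, hi=17, mid=13, arr[mid]=55 -> 55 > 45, search left half
lo=9, hi=12, mid=10, arr[mid]=46 -> 46 > 45, search left half
lo=9, hi=9, mid=9, arr[mid]=43 -> 43 < 45, search right half
lo=10 > hi=9, target 45 not found

Binary search determines that 45 is not in the array after 4 comparisons. The search space was exhausted without finding the target.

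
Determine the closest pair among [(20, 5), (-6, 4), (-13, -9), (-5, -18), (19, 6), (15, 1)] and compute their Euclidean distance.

Computing all pairwise distances among 6 points:

d((20, 5), (-6, 4)) = 26.0192
d((20, 5), (-13, -9)) = 35.8469
d((20, 5), (-5, -18)) = 33.9706
d((20, 5), (19, 6)) = 1.4142 <-- minimum
d((20, 5), (15, 1)) = 6.4031
d((-6, 4), (-13, -9)) = 14.7648
d((-6, 4), (-5, -18)) = 22.0227
d((-6, 4), (19, 6)) = 25.0799
d((-6, 4), (15, 1)) = 21.2132
d((-13, -9), (-5, -18)) = 12.0416
d((-13, -9), (19, 6)) = 35.3412
d((-13, -9), (15, 1)) = 29.7321
d((-5, -18), (19, 6)) = 33.9411
d((-5, -18), (15, 1)) = 27.5862
d((19, 6), (15, 1)) = 6.4031

Closest pair: (20, 5) and (19, 6) with distance 1.4142

The closest pair is (20, 5) and (19, 6) with Euclidean distance 1.4142. For 6 points, brute-force pairwise comparison is shown above. For large n, the divide-and-conquer algorithm (sort by x, recurse on halves, check the dividing strip) achieves O(n log n).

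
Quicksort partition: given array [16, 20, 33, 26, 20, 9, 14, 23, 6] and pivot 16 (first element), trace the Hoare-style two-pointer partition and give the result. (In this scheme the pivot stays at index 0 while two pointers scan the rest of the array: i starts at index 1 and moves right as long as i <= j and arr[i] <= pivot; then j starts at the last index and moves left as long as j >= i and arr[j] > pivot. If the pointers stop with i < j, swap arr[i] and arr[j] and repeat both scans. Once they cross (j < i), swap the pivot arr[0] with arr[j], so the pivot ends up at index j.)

Hoare-style two-pointer partition with pivot = 16:

Initial array: [16, 20, 33, 26, 20, 9, 14, 23, 6]

Pointers start at i = 1, j = 8.
i stops at index 1 (arr[1]=20 > 16), j stops at index 8 (arr[8]=6 <= 16): swap arr[1] and arr[8], array becomes [16, 6, 33, 26, 20, 9, 14, 23, 20]
i stops at index 2 (arr[2]=33 > 16), j stops at index 6 (arr[6]=14 <= 16): swap arr[2] and arr[6], array becomes [16, 6, 14, 26, 20, 9, 33, 23, 20]
i stops at index 3 (arr[3]=26 > 16), j stops at index 5 (arr[5]=9 <= 16): swap arr[3] and arr[5], array becomes [16, 6, 14, 9, 20, 26, 33, 23, 20]
i ends at 4, j ends at 3: the pointers have crossed (j < i), so scanning stops.

Swap pivot arr[0] with arr[3] to place pivot at position 3: [9, 6, 14, 16, 20, 26, 33, 23, 20]
Pivot position: 3

After partitioning with pivot 16, the array becomes [9, 6, 14, 16, 20, 26, 33, 23, 20]. The pivot is placed at index 3. All elements to the left of the pivot are <= 16, and all elements to the right are > 16.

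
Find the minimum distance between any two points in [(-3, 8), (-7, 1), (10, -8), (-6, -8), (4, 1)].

Computing all pairwise distances among 5 points:

d((-3, 8), (-7, 1)) = 8.0623 <-- minimum
d((-3, 8), (10, -8)) = 20.6155
d((-3, 8), (-6, -8)) = 16.2788
d((-3, 8), (4, 1)) = 9.8995
d((-7, 1), (10, -8)) = 19.2354
d((-7, 1), (-6, -8)) = 9.0554
d((-7, 1), (4, 1)) = 11.0
d((10, -8), (-6, -8)) = 16.0
d((10, -8), (4, 1)) = 10.8167
d((-6, -8), (4, 1)) = 13.4536

Closest pair: (-3, 8) and (-7, 1) with distance 8.0623

The closest pair is (-3, 8) and (-7, 1) with Euclidean distance 8.0623. For 5 points, brute-force pairwise comparison is shown above. For large n, the divide-and-conquer algorithm (sort by x, recurse on halves, check the dividing strip) achieves O(n log n).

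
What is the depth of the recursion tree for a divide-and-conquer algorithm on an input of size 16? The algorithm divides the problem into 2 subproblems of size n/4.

For divide and conquer with division factor 4:

Problem sizes at each level:
Level 0: 16
Level 1: 4
Level 2: 1

The root is level 0 and the size-1 base case is level 2 (the tree spans levels 0 through 2, i.e. 3 levels counting the root), so the depth is the number of divisions: log_4(16) = 2

The recursion tree depth is log_4(16) = 2. At each level, the problem size is divided by 4, so it takes 2 divisions to reduce to a base case of size 1. The algorithm makes 2 recursive calls at each level.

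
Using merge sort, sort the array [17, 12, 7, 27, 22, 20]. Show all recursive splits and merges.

Merge sort trace:

Split: [17, 12, 7, 27, 22, 20] -> [17, 12, 7] and [27, 22, 20]
  Split: [17, 12, 7] -> [17] and [12, 7]
    Split: [12, 7] -> [12] and [7]
    Merge: [12] + [7] -> [7, 12]
  Merge: [17] + [7, 12] -> [7, 12, 17]
  Split: [27, 22, 20] -> [27] and [22, 20]
    Split: [22, 20] -> [22] and [20]
    Merge: [22] + [20] -> [20, 22]
  Merge: [27] + [20, 22] -> [20, 22, 27]
Merge: [7, 12, 17] + [20, 22, 27] -> [7, 12, 17, 20, 22, 27]

Final sorted array: [7, 12, 17, 20, 22, 27]

The merge sort proceeds by recursively splitting the array and merging sorted halves.
After all merges, the sorted array is [7, 12, 17, 20, 22, 27].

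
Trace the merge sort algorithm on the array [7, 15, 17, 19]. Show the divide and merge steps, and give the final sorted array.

Merge sort trace:

Split: [7, 15, 17, 19] -> [7, 15] and [17, 19]
  Split: [7, 15] -> [7] and [15]
  Merge: [7] + [15] -> [7, 15]
  Split: [17, 19] -> [17] and [19]
  Merge: [17] + [19] -> [17, 19]
Merge: [7, 15] + [17, 19] -> [7, 15, 17, 19]

Final sorted array: [7, 15, 17, 19]

The merge sort proceeds by recursively splitting the array and merging sorted halves.
After all merges, the sorted array is [7, 15, 17, 19].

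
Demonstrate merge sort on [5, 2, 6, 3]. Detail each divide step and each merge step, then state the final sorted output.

Merge sort trace:

Split: [5, 2, 6, 3] -> [5, 2] and [6, 3]
  Split: [5, 2] -> [5] and [2]
  Merge: [5] + [2] -> [2, 5]
  Split: [6, 3] -> [6] and [3]
  Merge: [6] + [3] -> [3, 6]
Merge: [2, 5] + [3, 6] -> [2, 3, 5, 6]

Final sorted array: [2, 3, 5, 6]

The merge sort proceeds by recursively splitting the array and merging sorted halves.
After all merges, the sorted array is [2, 3, 5, 6].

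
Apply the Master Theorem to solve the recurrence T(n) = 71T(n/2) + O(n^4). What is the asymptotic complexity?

Master Theorem for T(n) = 71T(n/2) + O(n^4):

a = 71, b = 2, c = 4
log_b(a) = log_2(71) = 6.1497

Case 1: c = 4 < log_2(71) = 6.1497
T(n) = O(n^(log_2 71))

For T(n) = 71T(n/2) + O(n^4): log_2(71) = 6.1497. This is Case 1 of the Master Theorem (c < log_b(a), work dominated by leaves), giving O(n^(log_2 71)).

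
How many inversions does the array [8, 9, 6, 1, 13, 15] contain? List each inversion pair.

Finding inversions in [8, 9, 6, 1, 13, 15]:

(0, 2): arr[0]=8 > arr[2]=6
(0, 3): arr[0]=8 > arr[3]=1
(1, 2): arr[1]=9 > arr[2]=6
(1, 3): arr[1]=9 > arr[3]=1
(2, 3): arr[2]=6 > arr[3]=1

Total inversions: 5

The array has 5 inversion(s): (0,2), (0,3), (1,2), (1,3), (2,3). Each pair (i,j) satisfies i < j and arr[i] > arr[j].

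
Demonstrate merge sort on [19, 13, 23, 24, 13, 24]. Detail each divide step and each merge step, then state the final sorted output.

Merge sort trace:

Split: [19, 13, 23, 24, 13, 24] -> [19, 13, 23] and [24, 13, 24]
  Split: [19, 13, 23] -> [19] and [13, 23]
    Split: [13, 23] -> [13] and [23]
    Merge: [13] + [23] -> [13, 23]
  Merge: [19] + [13, 23] -> [13, 19, 23]
  Split: [24, 13, 24] -> [24] and [13, 24]
    Split: [13, 24] -> [13] and [24]
    Merge: [13] + [24] -> [13, 24]
  Merge: [24] + [13, 24] -> [13, 24, 24]
Merge: [13, 19, 23] + [13, 24, 24] -> [13, 13, 19, 23, 24, 24]

Final sorted array: [13, 13, 19, 23, 24, 24]

The merge sort proceeds by recursively splitting the array and merging sorted halves.
After all merges, the sorted array is [13, 13, 19, 23, 24, 24].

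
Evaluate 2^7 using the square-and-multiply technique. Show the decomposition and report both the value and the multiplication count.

Computing 2^7 by squaring (build up from 2^1; each line after the first costs one multiplication):

2^1 = 2
2^2 = (2^1)^2 = 2^2 = 4
2^3 = 2 * 2^2 = 2 * 4 = 8
2^6 = (2^3)^2 = 8^2 = 64
2^7 = 2 * 2^6 = 2 * 64 = 128

Result: 128
Multiplications needed: 4 (4 lines after 2^1)

2^7 = 128. Using exponentiation by squaring, this requires 4 multiplications. The key idea: if the exponent is even, square the half-power; if odd, multiply by the base once.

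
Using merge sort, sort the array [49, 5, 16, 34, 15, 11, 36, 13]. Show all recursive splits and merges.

Merge sort trace:

Split: [49, 5, 16, 34, 15, 11, 36, 13] -> [49, 5, 16, 34] and [15, 11, 36, 13]
  Split: [49, 5, 16, 34] -> [49, 5] and [16, 34]
    Split: [49, 5] -> [49] and [5]
    Merge: [49] + [5] -> [5, 49]
    Split: [16, 34] -> [16] and [34]
    Merge: [16] + [34] -> [16, 34]
  Merge: [5, 49] + [16, 34] -> [5, 16, 34, 49]
  Split: [15, 11, 36, 13] -> [15, 11] and [36, 13]
    Split: [15, 11] -> [15] and [11]
    Merge: [15] + [11] -> [11, 15]
    Split: [36, 13] -> [36] and [13]
    Merge: [36] + [13] -> [13, 36]
  Merge: [11, 15] + [13, 36] -> [11, 13, 15, 36]
Merge: [5, 16, 34, 49] + [11, 13, 15, 36] -> [5, 11, 13, 15, 16, 34, 36, 49]

Final sorted array: [5, 11, 13, 15, 16, 34, 36, 49]

The merge sort proceeds by recursively splitting the array and merging sorted halves.
After all merges, the sorted array is [5, 11, 13, 15, 16, 34, 36, 49].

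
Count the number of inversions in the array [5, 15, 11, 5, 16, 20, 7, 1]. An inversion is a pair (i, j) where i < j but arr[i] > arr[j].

Finding inversions in [5, 15, 11, 5, 16, 20, 7, 1]:

(0, 7): arr[0]=5 > arr[7]=1
(1, 2): arr[1]=15 > arr[2]=11
(1, 3): arr[1]=15 > arr[3]=5
(1, 6): arr[1]=15 > arr[6]=7
(1, 7): arr[1]=15 > arr[7]=1
(2, 3): arr[2]=11 > arr[3]=5
(2, 6): arr[2]=11 > arr[6]=7
(2, 7): arr[2]=11 > arr[7]=1
(3, 7): arr[3]=5 > arr[7]=1
(4, 6): arr[4]=16 > arr[6]=7
(4, 7): arr[4]=16 > arr[7]=1
(5, 6): arr[5]=20 > arr[6]=7
(5, 7): arr[5]=20 > arr[7]=1
(6, 7): arr[6]=7 > arr[7]=1

Total inversions: 14

The array has 14 inversion(s): (0,7), (1,2), (1,3), (1,6), (1,7), (2,3), (2,6), (2,7), (3,7), (4,6), (4,7), (5,6), (5,7), (6,7). Each pair (i,j) satisfies i < j and arr[i] > arr[j].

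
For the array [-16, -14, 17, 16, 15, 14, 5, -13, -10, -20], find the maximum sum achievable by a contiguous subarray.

Using Kadane's algorithm on [-16, -14, 17, 16, 15, 14, 5, -13, -10, -20]:

Scanning through the array:
Position 1 (value -14): max_ending_here = -14, max_so_far = -14
Position 2 (value 17): max_ending_here = 17, max_so_far = 17
Position 3 (value 16): max_ending_here = 33, max_so_far = 33
Position 4 (value 15): max_ending_here = 48, max_so_far = 48
Position 5 (value 14): max_ending_here = 62, max_so_far = 62
Position 6 (value 5): max_ending_here = 67, max_so_far = 67
Position 7 (value -13): max_ending_here = 54, max_so_far = 67
Position 8 (value -10): max_ending_here = 44, max_so_far = 67
Position 9 (value -20): max_ending_here = 24, max_so_far = 67

Maximum subarray: [17, 16, 15, 14, 5]
Maximum sum: 67

The maximum subarray is [17, 16, 15, 14, 5] with sum 67. This subarray runs from index 2 to index 6.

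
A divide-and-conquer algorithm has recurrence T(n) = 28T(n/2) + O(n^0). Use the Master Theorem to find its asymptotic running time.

Master Theorem for T(n) = 28T(n/2) + O(n^0):

a = 28, b = 2, c = 0
log_b(a) = log_2(28) = 4.8074

Case 1: c = 0 < log_2(28) = 4.8074
T(n) = O(n^(log_2 28))

For T(n) = 28T(n/2) + O(n^0): log_2(28) = 4.8074. This is Case 1 of the Master Theorem (c < log_b(a), work dominated by leaves), giving O(n^(log_2 28)).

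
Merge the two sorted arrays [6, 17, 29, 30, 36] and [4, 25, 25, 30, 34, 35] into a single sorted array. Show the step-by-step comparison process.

Merging process:

Compare 6 vs 4: take 4 from right. Merged: [4]
Compare 6 vs 25: take 6 from left. Merged: [4, 6]
Compare 17 vs 25: take 17 from left. Merged: [4, 6, 17]
Compare 29 vs 25: take 25 from right. Merged: [4, 6, 17, 25]
Compare 29 vs 25: take 25 from right. Merged: [4, 6, 17, 25, 25]
Compare 29 vs 30: take 29 from left. Merged: [4, 6, 17, 25, 25, 29]
Compare 30 vs 30: take 30 from left. Merged: [4, 6, 17, 25, 25, 29, 30]
Compare 36 vs 30: take 30 from right. Merged: [4, 6, 17, 25, 25, 29, 30, 30]
Compare 36 vs 34: take 34 from right. Merged: [4, 6, 17, 25, 25, 29, 30, 30, 34]
Compare 36 vs 35: take 35 from right. Merged: [4, 6, 17, 25, 25, 29, 30, 30, 34, 35]
Append remaining from left: [36]. Merged: [4, 6, 17, 25, 25, 29, 30, 30, 34, 35, 36]

Final merged array: [4, 6, 17, 25, 25, 29, 30, 30, 34, 35, 36]
Total comparisons: 10

The merged array is [4, 6, 17, 25, 25, 29, 30, 30, 34, 35, 36], requiring 10 comparisons. The merge step runs in O(n) time where n is the total number of elements.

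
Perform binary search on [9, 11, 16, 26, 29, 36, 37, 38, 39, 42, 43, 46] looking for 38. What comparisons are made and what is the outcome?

Binary search for 38 in [9, 11, 16, 26, 29, 36, 37, 38, 39, 42, 43, 46]:

lo=0, hi=11, mid=5, arr[mid]=36 -> 36 < 38, search right half
lo=6, hi=11, mid=8, arr[mid]=39 -> 39 > 38, search left half
lo=6, hi=7, mid=6, arr[mid]=37 -> 37 < 38, search right half
lo=7, hi=7, mid=7, arr[mid]=38 -> Found target at index 7!

Binary search finds 38 at index 7 after 4 comparisons. The search repeatedly halves the search space by comparing with the middle element.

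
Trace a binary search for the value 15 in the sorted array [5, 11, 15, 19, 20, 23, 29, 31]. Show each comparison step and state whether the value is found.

Binary search for 15 in [5, 11, 15, 19, 20, 23, 29, 31]:

lo=0, hi=7, mid=3, arr[mid]=19 -> 19 > 15, search left half
lo=0, hi=2, mid=1, arr[mid]=11 -> 11 < 15, search right half
lo=2, hi=2, mid=2, arr[mid]=15 -> Found target at index 2!

Binary search finds 15 at index 2 after 3 comparisons. The search repeatedly halves the search space by comparing with the middle element.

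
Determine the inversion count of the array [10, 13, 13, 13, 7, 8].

Finding inversions in [10, 13, 13, 13, 7, 8]:

(0, 4): arr[0]=10 > arr[4]=7
(0, 5): arr[0]=10 > arr[5]=8
(1, 4): arr[1]=13 > arr[4]=7
(1, 5): arr[1]=13 > arr[5]=8
(2, 4): arr[2]=13 > arr[4]=7
(2, 5): arr[2]=13 > arr[5]=8
(3, 4): arr[3]=13 > arr[4]=7
(3, 5): arr[3]=13 > arr[5]=8

Total inversions: 8

The array has 8 inversion(s): (0,4), (0,5), (1,4), (1,5), (2,4), (2,5), (3,4), (3,5). Each pair (i,j) satisfies i < j and arr[i] > arr[j].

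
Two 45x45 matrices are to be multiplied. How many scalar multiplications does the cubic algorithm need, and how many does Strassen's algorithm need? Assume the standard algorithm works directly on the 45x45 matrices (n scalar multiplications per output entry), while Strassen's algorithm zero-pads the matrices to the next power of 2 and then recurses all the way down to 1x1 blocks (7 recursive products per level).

Matrix multiplication for 45x45 matrices:

Strassen's algorithm requires power-of-2 dimensions. Pad 45x45 to 64x64 (next power of 2).

Standard algorithm: 45^3 = 91125 multiplications
Strassen's algorithm: 7^(log2(64)) = 7^6 = 117649 multiplications
Difference: 91125 - 117649 = -26524 (Strassen uses MORE here due to padding overhead — for small or just-over-power-of-2 n, padding can outweigh the per-level savings)

Standard: 91125 multiplications (45^3). Strassen: 117649 multiplications (7^6, after padding to 64x64). Strassen reduces 8 recursive multiplications to 7 at each level.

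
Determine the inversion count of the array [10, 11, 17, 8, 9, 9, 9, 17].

Finding inversions in [10, 11, 17, 8, 9, 9, 9, 17]:

(0, 3): arr[0]=10 > arr[3]=8
(0, 4): arr[0]=10 > arr[4]=9
(0, 5): arr[0]=10 > arr[5]=9
(0, 6): arr[0]=10 > arr[6]=9
(1, 3): arr[1]=11 > arr[3]=8
(1, 4): arr[1]=11 > arr[4]=9
(1, 5): arr[1]=11 > arr[5]=9
(1, 6): arr[1]=11 > arr[6]=9
(2, 3): arr[2]=17 > arr[3]=8
(2, 4): arr[2]=17 > arr[4]=9
(2, 5): arr[2]=17 > arr[5]=9
(2, 6): arr[2]=17 > arr[6]=9

Total inversions: 12

The array has 12 inversion(s): (0,3), (0,4), (0,5), (0,6), (1,3), (1,4), (1,5), (1,6), (2,3), (2,4), (2,5), (2,6). Each pair (i,j) satisfies i < j and arr[i] > arr[j].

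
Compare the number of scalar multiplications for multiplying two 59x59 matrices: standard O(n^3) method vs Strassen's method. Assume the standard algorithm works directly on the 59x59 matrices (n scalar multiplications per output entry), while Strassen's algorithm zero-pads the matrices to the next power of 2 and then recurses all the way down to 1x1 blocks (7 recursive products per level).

Matrix multiplication for 59x59 matrices:

Strassen's algorithm requires power-of-2 dimensions. Pad 59x59 to 64x64 (next power of 2).

Standard algorithm: 59^3 = 205379 multiplications
Strassen's algorithm: 7^(log2(64)) = 7^6 = 117649 multiplications
Savings: 205379 - 117649 = 87730 multiplications

Standard: 205379 multiplications (59^3). Strassen: 117649 multiplications (7^6, after padding to 64x64). Strassen reduces 8 recursive multiplications to 7 at each level.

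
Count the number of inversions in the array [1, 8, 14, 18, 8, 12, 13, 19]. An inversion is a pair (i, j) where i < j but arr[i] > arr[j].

Finding inversions in [1, 8, 14, 18, 8, 12, 13, 19]:

(2, 4): arr[2]=14 > arr[4]=8
(2, 5): arr[2]=14 > arr[5]=12
(2, 6): arr[2]=14 > arr[6]=13
(3, 4): arr[3]=18 > arr[4]=8
(3, 5): arr[3]=18 > arr[5]=12
(3, 6): arr[3]=18 > arr[6]=13

Total inversions: 6

The array has 6 inversion(s): (2,4), (2,5), (2,6), (3,4), (3,5), (3,6). Each pair (i,j) satisfies i < j and arr[i] > arr[j].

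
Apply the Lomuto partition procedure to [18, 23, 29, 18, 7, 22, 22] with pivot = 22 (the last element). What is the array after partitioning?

Lomuto partition with pivot = 22:

Initial array: [18, 23, 29, 18, 7, 22, 22]

arr[0]=18 <= 22: swap with position 0, array becomes [18, 23, 29, 18, 7, 22, 22]
arr[1]=23 > 22: no swap
arr[2]=29 > 22: no swap
arr[3]=18 <= 22: swap with position 1, array becomes [18, 18, 29, 23, 7, 22, 22]
arr[4]=7 <= 22: swap with position 2, array becomes [18, 18, 7, 23, 29, 22, 22]
arr[5]=22 <= 22: swap with position 3, array becomes [18, 18, 7, 22, 29, 23, 22]

Place pivot at position 4: [18, 18, 7, 22, 22, 23, 29]
Pivot position: 4

After partitioning with pivot 22, the array becomes [18, 18, 7, 22, 22, 23, 29]. The pivot is placed at index 4. All elements to the left of the pivot are <= 22, and all elements to the right are > 22.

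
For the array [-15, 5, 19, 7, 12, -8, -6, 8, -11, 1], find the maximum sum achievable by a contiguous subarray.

Using Kadane's algorithm on [-15, 5, 19, 7, 12, -8, -6, 8, -11, 1]:

Scanning through the array:
Position 1 (value 5): max_ending_here = 5, max_so_far = 5
Position 2 (value 19): max_ending_here = 24, max_so_far = 24
Position 3 (value 7): max_ending_here = 31, max_so_far = 31
Position 4 (value 12): max_ending_here = 43, max_so_far = 43
Position 5 (value -8): max_ending_here = 35, max_so_far = 43
Position 6 (value -6): max_ending_here = 29, max_so_far = 43
Position 7 (value 8): max_ending_here = 37, max_so_far = 43
Position 8 (value -11): max_ending_here = 26, max_so_far = 43
Position 9 (value 1): max_ending_here = 27, max_so_far = 43

Maximum subarray: [5, 19, 7, 12]
Maximum sum: 43

The maximum subarray is [5, 19, 7, 12] with sum 43. This subarray runs from index 1 to index 4.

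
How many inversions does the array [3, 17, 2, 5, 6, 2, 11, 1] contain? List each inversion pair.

Finding inversions in [3, 17, 2, 5, 6, 2, 11, 1]:

(0, 2): arr[0]=3 > arr[2]=2
(0, 5): arr[0]=3 > arr[5]=2
(0, 7): arr[0]=3 > arr[7]=1
(1, 2): arr[1]=17 > arr[2]=2
(1, 3): arr[1]=17 > arr[3]=5
(1, 4): arr[1]=17 > arr[4]=6
(1, 5): arr[1]=17 > arr[5]=2
(1, 6): arr[1]=17 > arr[6]=11
(1, 7): arr[1]=17 > arr[7]=1
(2, 7): arr[2]=2 > arr[7]=1
(3, 5): arr[3]=5 > arr[5]=2
(3, 7): arr[3]=5 > arr[7]=1
(4, 5): arr[4]=6 > arr[5]=2
(4, 7): arr[4]=6 > arr[7]=1
(5, 7): arr[5]=2 > arr[7]=1
(6, 7): arr[6]=11 > arr[7]=1

Total inversions: 16

The array has 16 inversion(s): (0,2), (0,5), (0,7), (1,2), (1,3), (1,4), (1,5), (1,6), (1,7), (2,7), (3,5), (3,7), (4,5), (4,7), (5,7), (6,7). Each pair (i,j) satisfies i < j and arr[i] > arr[j].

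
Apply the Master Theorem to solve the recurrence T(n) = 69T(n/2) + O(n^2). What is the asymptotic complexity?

Master Theorem for T(n) = 69T(n/2) + O(n^2):

a = 69, b = 2, c = 2
log_b(a) = log_2(69) = 6.1085

Case 1: c = 2 < log_2(69) = 6.1085
T(n) = O(n^(log_2 69))

For T(n) = 69T(n/2) + O(n^2): log_2(69) = 6.1085. This is Case 1 of the Master Theorem (c < log_b(a), work dominated by leaves), giving O(n^(log_2 69)).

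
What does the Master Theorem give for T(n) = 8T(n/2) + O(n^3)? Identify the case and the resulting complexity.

Master Theorem for T(n) = 8T(n/2) + O(n^3):

a = 8, b = 2, c = 3
log_b(a) = log_2(8) = 3.0000

Case 2: c = 3 = log_2(8) = 3.0000
T(n) = O(n^3 log n) = O(n^3 log n)

For T(n) = 8T(n/2) + O(n^3): log_2(8) = 3.0000. This is Case 2 of the Master Theorem (c = log_b(a), equal work at all levels), giving O(n^3 log n).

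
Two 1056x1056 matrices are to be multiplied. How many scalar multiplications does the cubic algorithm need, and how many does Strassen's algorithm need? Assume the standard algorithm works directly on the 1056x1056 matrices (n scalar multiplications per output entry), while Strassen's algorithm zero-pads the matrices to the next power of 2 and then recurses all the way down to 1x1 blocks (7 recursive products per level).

Matrix multiplication for 1056x1056 matrices:

Strassen's algorithm requires power-of-2 dimensions. Pad 1056x1056 to 2048x2048 (next power of 2).

Standard algorithm: 1056^3 = 1177583616 multiplications
Strassen's algorithm: 7^(log2(2048)) = 7^11 = 1977326743 multiplications
Difference: 1177583616 - 1977326743 = -799743127 (Strassen uses MORE here due to padding overhead — for small or just-over-power-of-2 n, padding can outweigh the per-level savings)

Standard: 1177583616 multiplications (1056^3). Strassen: 1977326743 multiplications (7^11, after padding to 2048x2048). Strassen reduces 8 recursive multiplications to 7 at each level.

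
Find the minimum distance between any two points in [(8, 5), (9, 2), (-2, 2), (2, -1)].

Computing all pairwise distances among 4 points:

d((8, 5), (9, 2)) = 3.1623 <-- minimum
d((8, 5), (-2, 2)) = 10.4403
d((8, 5), (2, -1)) = 8.4853
d((9, 2), (-2, 2)) = 11.0
d((9, 2), (2, -1)) = 7.6158
d((-2, 2), (2, -1)) = 5.0

Closest pair: (8, 5) and (9, 2) with distance 3.1623

The closest pair is (8, 5) and (9, 2) with Euclidean distance 3.1623. For 4 points, brute-force pairwise comparison is shown above. For large n, the divide-and-conquer algorithm (sort by x, recurse on halves, check the dividing strip) achieves O(n log n).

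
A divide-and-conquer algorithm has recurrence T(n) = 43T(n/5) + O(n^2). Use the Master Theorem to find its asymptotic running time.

Master Theorem for T(n) = 43T(n/5) + O(n^2):

a = 43, b = 5, c = 2
log_b(a) = log_5(43) = 2.3370

Case 1: c = 2 < log_5(43) = 2.3370
T(n) = O(n^(log_5 43))

For T(n) = 43T(n/5) + O(n^2): log_5(43) = 2.3370. This is Case 1 of the Master Theorem (c < log_b(a), work dominated by leaves), giving O(n^(log_5 43)).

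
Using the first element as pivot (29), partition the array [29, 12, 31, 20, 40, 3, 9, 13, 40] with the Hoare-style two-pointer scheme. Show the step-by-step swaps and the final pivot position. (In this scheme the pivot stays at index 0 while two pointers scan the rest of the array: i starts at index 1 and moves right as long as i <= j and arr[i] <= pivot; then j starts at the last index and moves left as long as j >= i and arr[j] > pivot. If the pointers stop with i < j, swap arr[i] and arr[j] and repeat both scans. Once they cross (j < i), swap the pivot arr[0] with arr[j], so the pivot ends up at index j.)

Hoare-style two-pointer partition with pivot = 29:

Initial array: [29, 12, 31, 20, 40, 3, 9, 13, 40]

Pointers start at i = 1, j = 8.
i stops at index 2 (arr[2]=31 > 29), j stops at index 7 (arr[7]=13 <= 29): swap arr[2] and arr[7], array becomes [29, 12, 13, 20, 40, 3, 9, 31, 40]
i stops at index 4 (arr[4]=40 > 29), j stops at index 6 (arr[6]=9 <= 29): swap arr[4] and arr[6], array becomes [29, 12, 13, 20, 9, 3, 40, 31, 40]
i ends at 6, j ends at 5: the pointers have crossed (j < i), so scanning stops.

Swap pivot arr[0] with arr[5] to place pivot at position 5: [3, 12, 13, 20, 9, 29, 40, 31, 40]
Pivot position: 5

After partitioning with pivot 29, the array becomes [3, 12, 13, 20, 9, 29, 40, 31, 40]. The pivot is placed at index 5. All elements to the left of the pivot are <= 29, and all elements to the right are > 29.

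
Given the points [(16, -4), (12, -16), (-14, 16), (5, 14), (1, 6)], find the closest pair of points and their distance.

Computing all pairwise distances among 5 points:

d((16, -4), (12, -16)) = 12.6491
d((16, -4), (-14, 16)) = 36.0555
d((16, -4), (5, 14)) = 21.095
d((16, -4), (1, 6)) = 18.0278
d((12, -16), (-14, 16)) = 41.2311
d((12, -16), (5, 14)) = 30.8058
d((12, -16), (1, 6)) = 24.5967
d((-14, 16), (5, 14)) = 19.105
d((-14, 16), (1, 6)) = 18.0278
d((5, 14), (1, 6)) = 8.9443 <-- minimum

Closest pair: (5, 14) and (1, 6) with distance 8.9443

The closest pair is (5, 14) and (1, 6) with Euclidean distance 8.9443. For 5 points, brute-force pairwise comparison is shown above. For large n, the divide-and-conquer algorithm (sort by x, recurse on halves, check the dividing strip) achieves O(n log n).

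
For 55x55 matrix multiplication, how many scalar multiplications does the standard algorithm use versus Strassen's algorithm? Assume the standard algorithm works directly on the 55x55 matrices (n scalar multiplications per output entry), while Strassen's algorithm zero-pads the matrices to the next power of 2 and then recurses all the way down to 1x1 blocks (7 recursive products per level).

Matrix multiplication for 55x55 matrices:

Strassen's algorithm requires power-of-2 dimensions. Pad 55x55 to 64x64 (next power of 2).

Standard algorithm: 55^3 = 166375 multiplications
Strassen's algorithm: 7^(log2(64)) = 7^6 = 117649 multiplications
Savings: 166375 - 117649 = 48726 multiplications

Standard: 166375 multiplications (55^3). Strassen: 117649 multiplications (7^6, after padding to 64x64). Strassen reduces 8 recursive multiplications to 7 at each level.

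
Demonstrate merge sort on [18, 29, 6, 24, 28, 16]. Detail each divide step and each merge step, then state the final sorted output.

Merge sort trace:

Split: [18, 29, 6, 24, 28, 16] -> [18, 29, 6] and [24, 28, 16]
  Split: [18, 29, 6] -> [18] and [29, 6]
    Split: [29, 6] -> [29] and [6]
    Merge: [29] + [6] -> [6, 29]
  Merge: [18] + [6, 29] -> [6, 18, 29]
  Split: [24, 28, 16] -> [24] and [28, 16]
    Split: [28, 16] -> [28] and [16]
    Merge: [28] + [16] -> [16, 28]
  Merge: [24] + [16, 28] -> [16, 24, 28]
Merge: [6, 18, 29] + [16, 24, 28] -> [6, 16, 18, 24, 28, 29]

Final sorted array: [6, 16, 18, 24, 28, 29]

The merge sort proceeds by recursively splitting the array and merging sorted halves.
After all merges, the sorted array is [6, 16, 18, 24, 28, 29].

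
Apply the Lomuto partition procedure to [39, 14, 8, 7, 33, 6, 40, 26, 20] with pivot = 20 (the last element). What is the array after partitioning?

Lomuto partition with pivot = 20:

Initial array: [39, 14, 8, 7, 33, 6, 40, 26, 20]

arr[0]=39 > 20: no swap
arr[1]=14 <= 20: swap with position 0, array becomes [14, 39, 8, 7, 33, 6, 40, 26, 20]
arr[2]=8 <= 20: swap with position 1, array becomes [14, 8, 39, 7, 33, 6, 40, 26, 20]
arr[3]=7 <= 20: swap with position 2, array becomes [14, 8, 7, 39, 33, 6, 40, 26, 20]
arr[4]=33 > 20: no swap
arr[5]=6 <= 20: swap with position 3, array becomes [14, 8, 7, 6, 33, 39, 40, 26, 20]
arr[6]=40 > 20: no swap
arr[7]=26 > 20: no swap

Place pivot at position 4: [14, 8, 7, 6, 20, 39, 40, 26, 33]
Pivot position: 4

After partitioning with pivot 20, the array becomes [14, 8, 7, 6, 20, 39, 40, 26, 33]. The pivot is placed at index 4. All elements to the left of the pivot are <= 20, and all elements to the right are > 20.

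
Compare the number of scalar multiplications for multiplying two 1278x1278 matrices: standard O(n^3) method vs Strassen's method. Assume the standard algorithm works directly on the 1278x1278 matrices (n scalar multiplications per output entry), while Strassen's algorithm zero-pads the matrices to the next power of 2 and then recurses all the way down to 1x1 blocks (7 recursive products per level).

Matrix multiplication for 1278x1278 matrices:

Strassen's algorithm requires power-of-2 dimensions. Pad 1278x1278 to 2048x2048 (next power of 2).

Standard algorithm: 1278^3 = 2087336952 multiplications
Strassen's algorithm: 7^(log2(2048)) = 7^11 = 1977326743 multiplications
Savings: 2087336952 - 1977326743 = 110010209 multiplications

Standard: 2087336952 multiplications (1278^3). Strassen: 1977326743 multiplications (7^11, after padding to 2048x2048). Strassen reduces 8 recursive multiplications to 7 at each level.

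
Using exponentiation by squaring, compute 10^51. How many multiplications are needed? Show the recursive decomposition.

Computing 10^51 by squaring (build up from 10^1; each line after the first costs one multiplication):

10^1 = 10
10^2 = (10^1)^2 = 10^2 = 100
10^3 = 10 * 10^2 = 10 * 100 = 1000
10^6 = (10^3)^2 = 1000^2 = 1000000
10^12 = (10^6)^2 = 1000000^2 = 1000000000000
10^24 = (10^12)^2 = 1000000000000^2 = 1000000000000000000000000
10^25 = 10 * 10^24 = 10 * 1000000000000000000000000 = 10000000000000000000000000
10^50 = (10^25)^2 = 10000000000000000000000000^2 = 100000000000000000000000000000000000000000000000000
10^51 = 10 * 10^50 = 10 * 100000000000000000000000000000000000000000000000000 = 1000000000000000000000000000000000000000000000000000

Result: 1000000000000000000000000000000000000000000000000000
Multiplications needed: 8 (8 lines after 10^1)

10^51 = 1000000000000000000000000000000000000000000000000000. Using exponentiation by squaring, this requires 8 multiplications. The key idea: if the exponent is even, square the half-power; if odd, multiply by the base once.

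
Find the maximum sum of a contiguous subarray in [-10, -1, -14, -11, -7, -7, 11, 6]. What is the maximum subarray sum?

Using Kadane's algorithm on [-10, -1, -14, -11, -7, -7, 11, 6]:

Scanning through the array:
Position 1 (value -1): max_ending_here = -1, max_so_far = -1
Position 2 (value -14): max_ending_here = -14, max_so_far = -1
Position 3 (value -11): max_ending_here = -11, max_so_far = -1
Position 4 (value -7): max_ending_here = -7, max_so_far = -1
Position 5 (value -7): max_ending_here = -7, max_so_far = -1
Position 6 (value 11): max_ending_here = 11, max_so_far = 11
Position 7 (value 6): max_ending_here = 17, max_so_far = 17

Maximum subarray: [11, 6]
Maximum sum: 17

The maximum subarray is [11, 6] with sum 17. This subarray runs from index 6 to index 7.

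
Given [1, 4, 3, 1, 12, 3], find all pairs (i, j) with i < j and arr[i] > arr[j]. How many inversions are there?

Finding inversions in [1, 4, 3, 1, 12, 3]:

(1, 2): arr[1]=4 > arr[2]=3
(1, 3): arr[1]=4 > arr[3]=1
(1, 5): arr[1]=4 > arr[5]=3
(2, 3): arr[2]=3 > arr[3]=1
(4, 5): arr[4]=12 > arr[5]=3

Total inversions: 5

The array has 5 inversion(s): (1,2), (1,3), (1,5), (2,3), (4,5). Each pair (i,j) satisfies i < j and arr[i] > arr[j].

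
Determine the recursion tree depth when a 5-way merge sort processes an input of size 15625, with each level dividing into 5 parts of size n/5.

For divide and conquer with division factor 5:

Problem sizes at each level:
Level 0: 15625
Level 1: 3125
Level 2: 625
Level 3: 125
Level 4: 25
Level 5: 5
Level 6: 1

The root is level 0 and the size-1 base case is level 6 (the tree spans levels 0 through 6, i.e. 7 levels counting the root), so the depth is the number of divisions: log_5(15625) = 6

The recursion tree depth is log_5(15625) = 6. At each level, the problem size is divided by 5, so it takes 6 divisions to reduce to a base case of size 1. The algorithm makes 5 recursive calls at each level.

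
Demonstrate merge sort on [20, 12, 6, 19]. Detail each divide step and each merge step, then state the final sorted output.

Merge sort trace:

Split: [20, 12, 6, 19] -> [20, 12] and [6, 19]
  Split: [20, 12] -> [20] and [12]
  Merge: [20] + [12] -> [12, 20]
  Split: [6, 19] -> [6] and [19]
  Merge: [6] + [19] -> [6, 19]
Merge: [12, 20] + [6, 19] -> [6, 12, 19, 20]

Final sorted array: [6, 12, 19, 20]

The merge sort proceeds by recursively splitting the array and merging sorted halves.
After all merges, the sorted array is [6, 12, 19, 20].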